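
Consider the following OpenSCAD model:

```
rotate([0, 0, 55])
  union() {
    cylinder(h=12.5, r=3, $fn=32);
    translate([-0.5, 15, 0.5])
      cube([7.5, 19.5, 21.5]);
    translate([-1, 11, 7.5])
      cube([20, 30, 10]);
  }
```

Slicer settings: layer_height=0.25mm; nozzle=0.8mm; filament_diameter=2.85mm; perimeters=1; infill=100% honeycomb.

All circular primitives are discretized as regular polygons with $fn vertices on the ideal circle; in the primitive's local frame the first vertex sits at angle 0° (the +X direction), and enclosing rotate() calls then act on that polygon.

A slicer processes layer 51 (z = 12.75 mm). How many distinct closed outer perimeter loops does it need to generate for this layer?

1

At z = 12.75 mm: the cylinder does not reach this height (z outside [0, 12.5]); the cube at (-0.5, 15) is present — its section is the full 7.5×19.5 rectangle; the cube at (-1, 11) (footprint 20×30) is included at this height; Combining (union): the 7.5×19.5 cube at (-0.5, 15) lies entirely inside the 20×30 cube at (-1, 11), so the union is just the 20×30 cube at (-1, 11) — 1 connected region; (whole slice rotated 55° about Z — lengths, areas and connectivity unchanged). The result has 1 disconnected region.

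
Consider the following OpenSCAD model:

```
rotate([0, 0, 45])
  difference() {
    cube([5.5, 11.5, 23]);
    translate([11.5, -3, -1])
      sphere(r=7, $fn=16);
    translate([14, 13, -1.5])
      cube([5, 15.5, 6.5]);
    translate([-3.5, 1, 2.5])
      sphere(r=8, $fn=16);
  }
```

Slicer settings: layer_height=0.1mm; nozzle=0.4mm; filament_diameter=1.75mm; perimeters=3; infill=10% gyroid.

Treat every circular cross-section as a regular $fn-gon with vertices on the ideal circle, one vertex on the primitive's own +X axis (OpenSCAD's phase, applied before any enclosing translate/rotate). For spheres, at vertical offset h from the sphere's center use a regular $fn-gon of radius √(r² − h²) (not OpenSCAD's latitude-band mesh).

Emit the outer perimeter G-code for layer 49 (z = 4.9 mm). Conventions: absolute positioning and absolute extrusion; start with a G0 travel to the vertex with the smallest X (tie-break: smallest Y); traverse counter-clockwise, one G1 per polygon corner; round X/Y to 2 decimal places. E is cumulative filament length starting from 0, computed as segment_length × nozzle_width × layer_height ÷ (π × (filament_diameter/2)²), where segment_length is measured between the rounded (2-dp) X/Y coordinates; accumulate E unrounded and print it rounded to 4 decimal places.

G0 X-8.13 Y8.13 Z4.90
G1 X-5.42 Y5.42 E0.0637
G1 X-3.18 Y5.86 E0.1017
G1 X-0.26 Y5.28 E0.1512
G1 X2.21 Y3.63 E0.2006
G1 X2.78 Y2.78 E0.2176
G1 X3.89 Y3.89 E0.2437
G1 X-4.24 Y12.02 E0.4349
G1 X-8.13 Y8.13 E0.5264

At z = 4.9 mm: the cube is present — its section is the full 5.5×11.5 rectangle; the sphere at (11.5, -3): section is a regular 16-gon, circumradius = √(r²−h²) = √(7²−5.9²) = 3.767; the 5×15.5 cube at (14, 13) contributes its full rectangle; the sphere at (-3.5, 1): section is a regular 16-gon, circumradius = √(r²−h²) = √(8²−2.4²) = 7.632; Taking the first minus the rest: starting from the 5.5×11.5 cube, the r=7 sphere at (11.5, -3) misses the remaining region (no effect); the 5×15.5 cube at (14, 13) misses the remaining region (no effect); the r=8 sphere at (-3.5, 1) partially overlaps it — only the 23.19 mm² overlap (of its 178.30 mm²) is removed, clipping the outline — 1 connected region; (rotated 45° about Z; rotation is an isometry so areas/perimeters/island counts are preserved). The outline is a single polygon with 8 vertices. Extrusion per mm of travel: 0.4 × 0.1 / (π × 0.875²) = 0.016630. Accumulating E over each segment gives final E = 0.5264.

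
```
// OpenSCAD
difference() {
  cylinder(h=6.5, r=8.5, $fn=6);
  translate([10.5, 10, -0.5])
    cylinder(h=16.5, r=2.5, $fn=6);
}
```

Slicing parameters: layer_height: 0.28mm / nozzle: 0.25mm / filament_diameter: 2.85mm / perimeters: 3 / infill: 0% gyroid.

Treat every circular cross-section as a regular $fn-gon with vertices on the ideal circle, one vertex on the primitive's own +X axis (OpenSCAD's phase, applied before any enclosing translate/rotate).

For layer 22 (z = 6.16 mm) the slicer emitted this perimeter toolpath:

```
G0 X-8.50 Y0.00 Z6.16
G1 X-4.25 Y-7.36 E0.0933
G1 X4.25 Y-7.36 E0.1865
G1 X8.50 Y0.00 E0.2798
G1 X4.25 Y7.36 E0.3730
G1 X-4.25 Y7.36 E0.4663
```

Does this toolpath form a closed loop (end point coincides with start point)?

Start point (G0): (-8.50, 0.00). End point (last G1): the path does not return to the start — open.

no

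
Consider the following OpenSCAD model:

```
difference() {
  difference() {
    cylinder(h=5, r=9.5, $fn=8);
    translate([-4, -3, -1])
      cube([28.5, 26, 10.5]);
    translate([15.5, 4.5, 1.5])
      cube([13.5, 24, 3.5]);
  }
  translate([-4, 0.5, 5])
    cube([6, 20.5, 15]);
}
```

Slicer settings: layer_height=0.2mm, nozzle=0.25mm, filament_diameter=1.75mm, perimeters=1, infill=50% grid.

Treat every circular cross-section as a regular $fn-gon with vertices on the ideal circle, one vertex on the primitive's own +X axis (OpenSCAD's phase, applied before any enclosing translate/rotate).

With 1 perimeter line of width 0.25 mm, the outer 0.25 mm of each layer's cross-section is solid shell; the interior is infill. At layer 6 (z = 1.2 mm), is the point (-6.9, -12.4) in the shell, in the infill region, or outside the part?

At z = 1.2 mm: the r=9.5 cylinder contributes a regular 8-gon of circumradius 9.5; the cube at (-4, -3) (footprint 28.5×26) is included at this height; the cube at (15.5, 4.5) is not intersected at this z (z outside [1.5, 5]); Subtracting the remaining from the first: starting from the r=9.5 cylinder, the 28.5×26 cube at (-4, -3) partially overlaps it — only the 137.14 mm² overlap (of its 741.00 mm²) is removed, clipping the outline — 1 connected region; the cube at (-4, 0.5) is not intersected at this z (z outside [5, 20]); Subtracting the remaining from the first: none of the subtracted shapes is present at this height, so the result so far is unchanged — 1 connected region. Overall, the cross-section is a single solid region. The nearest boundary edge runs (-0.00, -9.50)→(-6.72, -6.72); distance from the point to it = 5.32 mm. The point is not inside any of the regions above, so it lies outside the cross-section (5.32 mm from the nearest boundary).

outside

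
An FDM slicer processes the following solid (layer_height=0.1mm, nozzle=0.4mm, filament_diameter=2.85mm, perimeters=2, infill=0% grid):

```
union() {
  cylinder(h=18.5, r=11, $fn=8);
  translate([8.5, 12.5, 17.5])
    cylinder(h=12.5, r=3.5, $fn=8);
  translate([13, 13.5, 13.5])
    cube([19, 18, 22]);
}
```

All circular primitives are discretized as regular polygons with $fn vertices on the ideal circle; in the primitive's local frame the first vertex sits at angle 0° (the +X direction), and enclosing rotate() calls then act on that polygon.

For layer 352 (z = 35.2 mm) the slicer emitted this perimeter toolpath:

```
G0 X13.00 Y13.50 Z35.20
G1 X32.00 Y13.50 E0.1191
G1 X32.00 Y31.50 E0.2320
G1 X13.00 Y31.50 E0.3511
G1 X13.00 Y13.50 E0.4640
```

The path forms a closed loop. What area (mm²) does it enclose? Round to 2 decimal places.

342.00 mm²

Apply the shoelace formula to the sequence of (X, Y) vertices; enclosed area = 342.00 mm².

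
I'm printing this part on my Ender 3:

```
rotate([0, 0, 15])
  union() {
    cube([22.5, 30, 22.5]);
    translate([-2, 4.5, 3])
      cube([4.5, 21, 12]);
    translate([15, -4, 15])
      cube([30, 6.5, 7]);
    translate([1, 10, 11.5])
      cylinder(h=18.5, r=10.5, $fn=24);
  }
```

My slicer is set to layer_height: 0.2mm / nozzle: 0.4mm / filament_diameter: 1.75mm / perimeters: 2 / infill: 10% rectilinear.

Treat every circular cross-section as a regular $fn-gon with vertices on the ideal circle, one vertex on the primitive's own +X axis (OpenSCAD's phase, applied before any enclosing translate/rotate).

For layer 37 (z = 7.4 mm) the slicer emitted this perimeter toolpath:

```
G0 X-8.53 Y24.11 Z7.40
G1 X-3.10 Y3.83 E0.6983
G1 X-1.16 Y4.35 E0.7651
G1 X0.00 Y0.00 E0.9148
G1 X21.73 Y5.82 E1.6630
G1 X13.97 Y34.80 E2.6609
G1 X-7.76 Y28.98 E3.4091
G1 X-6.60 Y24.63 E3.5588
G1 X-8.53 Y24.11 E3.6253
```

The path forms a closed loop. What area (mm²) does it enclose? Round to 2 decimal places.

Apply the shoelace formula to the sequence of (X, Y) vertices; enclosed area = 716.97 mm².

716.97 mm²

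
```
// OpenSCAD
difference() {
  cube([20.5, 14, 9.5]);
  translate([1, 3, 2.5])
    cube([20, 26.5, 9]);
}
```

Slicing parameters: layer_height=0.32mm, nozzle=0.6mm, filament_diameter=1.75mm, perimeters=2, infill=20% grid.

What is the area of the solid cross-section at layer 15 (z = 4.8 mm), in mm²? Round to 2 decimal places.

72.50 mm²

At z = 4.8 mm: the 20.5×14 cube contributes its full rectangle (area 287.00 mm²); the cube at (1, 3) (footprint 20×26.5) is included at this height (area 530.00 mm²); After the difference (first − rest): starting from the 20.5×14 cube (287.00 mm²), the 20×26.5 cube at (1, 3) partially overlaps it — only the 214.50 mm² overlap (of its 530.00 mm²) is removed, clipping the outline — area = 72.50 mm². Overall, the cross-section is a single solid region. Net area = 72.50 mm².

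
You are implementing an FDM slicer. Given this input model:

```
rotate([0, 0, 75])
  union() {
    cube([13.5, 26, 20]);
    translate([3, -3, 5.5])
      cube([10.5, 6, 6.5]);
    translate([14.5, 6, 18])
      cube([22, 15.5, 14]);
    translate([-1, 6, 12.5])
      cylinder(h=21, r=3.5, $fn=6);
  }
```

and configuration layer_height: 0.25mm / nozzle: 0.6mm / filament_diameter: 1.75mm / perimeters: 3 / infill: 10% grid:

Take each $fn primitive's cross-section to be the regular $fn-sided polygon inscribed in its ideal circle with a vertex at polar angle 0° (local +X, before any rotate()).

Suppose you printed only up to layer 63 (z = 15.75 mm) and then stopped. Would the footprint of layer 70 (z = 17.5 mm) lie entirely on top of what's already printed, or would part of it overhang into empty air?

entirely on top

Compare the two slices. At z = 15.75: the cube is present — its section is the full 13.5×26 rectangle (area 351.00 mm²); the cube at (3, -3) does not reach this height (z outside [5.5, 12]); the cube at (14.5, 6) is not intersected at this z (z outside [18, 32]); the cylinder at (-1, 6): section is a regular 6-gon, circumradius r=3.5 (area = (6/2)·3.500²·sin(360°/6) = 31.83 mm²); Merging all regions: the regions partially overlap — summed areas 382.83 mm² minus the doubly-counted overlap 9.85 mm² gives 372.98 mm² — area = 372.98 mm²; (whole slice rotated 75° about Z — lengths, areas and connectivity unchanged). At z = 17.5: the cube is present — its section is the full 13.5×26 rectangle (area 351.00 mm²); the cube at (3, -3) does not reach this height (z outside [5.5, 12]); the cube at (14.5, 6) does not reach this height (z outside [18, 32]); the r=3.5 cylinder at (-1, 6) gives a regular 6-gon of circumradius 3.5 (constant along its height) (area = (6/2)·3.500²·sin(360°/6) = 31.83 mm²); Taking the union: the regions partially overlap — summed areas 382.83 mm² minus the doubly-counted overlap 9.85 mm² gives 372.98 mm² — area = 372.98 mm²; (whole slice rotated 75° about Z — lengths, areas and connectivity unchanged). Checking containment: the cross-section at z = 17.5 is a subset of the cross-section at z = 15.75.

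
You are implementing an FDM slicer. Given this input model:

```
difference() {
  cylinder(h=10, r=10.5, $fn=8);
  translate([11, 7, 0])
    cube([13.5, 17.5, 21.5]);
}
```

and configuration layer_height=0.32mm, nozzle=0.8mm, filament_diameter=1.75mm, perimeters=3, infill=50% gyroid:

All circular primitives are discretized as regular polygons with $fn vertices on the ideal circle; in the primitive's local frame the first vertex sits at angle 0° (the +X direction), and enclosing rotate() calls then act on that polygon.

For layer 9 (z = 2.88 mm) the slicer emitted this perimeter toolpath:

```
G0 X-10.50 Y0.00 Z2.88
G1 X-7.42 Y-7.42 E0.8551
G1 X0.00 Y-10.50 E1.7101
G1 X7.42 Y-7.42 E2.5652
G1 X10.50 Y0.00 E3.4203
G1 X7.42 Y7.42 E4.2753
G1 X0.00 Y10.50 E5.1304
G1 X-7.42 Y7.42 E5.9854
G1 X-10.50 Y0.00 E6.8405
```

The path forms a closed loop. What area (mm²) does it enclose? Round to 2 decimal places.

311.64 mm²

Apply the shoelace formula to the sequence of (X, Y) vertices; enclosed area = 311.64 mm².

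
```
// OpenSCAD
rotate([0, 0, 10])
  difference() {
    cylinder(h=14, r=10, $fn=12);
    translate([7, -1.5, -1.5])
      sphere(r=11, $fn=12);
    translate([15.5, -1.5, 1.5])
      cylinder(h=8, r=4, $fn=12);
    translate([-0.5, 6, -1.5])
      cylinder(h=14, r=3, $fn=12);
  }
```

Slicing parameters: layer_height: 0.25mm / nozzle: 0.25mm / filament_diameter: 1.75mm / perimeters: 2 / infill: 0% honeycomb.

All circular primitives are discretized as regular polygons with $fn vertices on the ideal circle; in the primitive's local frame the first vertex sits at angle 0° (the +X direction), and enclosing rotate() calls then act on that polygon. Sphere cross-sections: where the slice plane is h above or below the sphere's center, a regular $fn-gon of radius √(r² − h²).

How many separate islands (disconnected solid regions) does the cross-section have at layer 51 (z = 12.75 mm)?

At z = 12.75 mm: the r=10 cylinder contributes a regular 12-gon of circumradius 10; the sphere at (7, -1.5) is not intersected at this z (|z−center|=14.250 > r=11); the cylinder at (15.5, -1.5) is not intersected at this z (z outside [1.5, 9.5]); the cylinder at (-0.5, 6) is absent (z outside [-1.5, 12.5]); Subtracting the remaining from the first: none of the subtracted shapes is present at this height, so the r=10 cylinder is unchanged — 1 connected region; (whole slice rotated 10° about Z — lengths, areas and connectivity unchanged). Overall, the cross-section is a single solid region. Island count = 1.

1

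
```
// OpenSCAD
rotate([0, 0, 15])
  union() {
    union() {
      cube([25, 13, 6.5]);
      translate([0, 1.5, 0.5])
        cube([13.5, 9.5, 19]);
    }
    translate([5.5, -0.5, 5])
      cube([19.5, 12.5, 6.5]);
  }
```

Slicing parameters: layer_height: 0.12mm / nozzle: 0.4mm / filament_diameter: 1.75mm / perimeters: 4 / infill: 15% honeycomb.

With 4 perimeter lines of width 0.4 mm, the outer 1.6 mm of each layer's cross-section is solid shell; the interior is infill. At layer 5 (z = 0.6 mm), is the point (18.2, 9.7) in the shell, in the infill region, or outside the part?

infill

At z = 0.6 mm: the cube (footprint 25×13) is included at this height; the 13.5×9.5 cube at (0, 1.5) contributes its full rectangle; Combining (union): the 13.5×9.5 cube at (0, 1.5) lies entirely inside the 25×13 cube, so the union is just the 25×13 cube — 1 connected region; the cube at (5.5, -0.5) is not intersected at this z (z outside [5, 11.5]); Merging all regions: only that combined region is present, so the union is just that shape — 1 connected region; (rotated 15° about Z; rotation is an isometry so areas/perimeters/island counts are preserved). Overall, the cross-section is a single solid region. Undo the 15° rotation: the query point maps to (20.090, 4.659) in the un-rotated model frame. The nearest boundary edge runs (25.00, 0.00)→(0.00, 0.00); distance from the point to it = 4.66 mm. The point is inside the cross-section and 4.66 mm from the nearest boundary — more than the 1.6 mm shell width (4 × 0.4), so it's in the infill interior.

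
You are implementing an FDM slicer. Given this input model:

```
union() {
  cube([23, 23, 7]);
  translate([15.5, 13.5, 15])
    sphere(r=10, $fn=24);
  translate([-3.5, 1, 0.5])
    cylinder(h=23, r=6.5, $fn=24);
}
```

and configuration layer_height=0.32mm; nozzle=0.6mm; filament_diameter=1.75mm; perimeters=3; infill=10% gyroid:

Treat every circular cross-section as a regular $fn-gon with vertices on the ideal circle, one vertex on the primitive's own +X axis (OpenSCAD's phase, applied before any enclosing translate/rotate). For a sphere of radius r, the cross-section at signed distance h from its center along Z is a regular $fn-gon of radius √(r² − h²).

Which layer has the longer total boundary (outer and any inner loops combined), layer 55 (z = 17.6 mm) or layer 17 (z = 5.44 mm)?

layer 17 (z = 5.44 mm)

Layer 55 (z = 17.6): the cube is not intersected at this z (z outside [0, 7]); the r=10 sphere at (15.5, 13.5) contributes a regular 24-gon of circumradius √(10²−2.6²) = 9.656 (perimeter = 2·24·9.656·sin(180°/24) = 60.50 mm); the cylinder at (-3.5, 1): section is a regular 24-gon, circumradius r=6.5 (perimeter = 2·24·6.500·sin(180°/24) = 40.72 mm); Merging all regions: the 2 present regions are separate (no shared area or edge), so areas and boundary lengths simply add and each stays a separate island — boundary = 101.22 mm. So its perimeter = 101.22 mm. Layer 17 (z = 5.44): the cube (footprint 23×23) is included at this height (perimeter 92.00 mm); the sphere at (15.5, 13.5): section is a regular 24-gon, circumradius = √(r²−h²) = √(10²−9.56²) = 2.934 (perimeter = 2·24·2.934·sin(180°/24) = 18.38 mm); the r=6.5 cylinder at (-3.5, 1) gives a regular 24-gon of circumradius 6.5 (constant along its height) (perimeter = 2·24·6.500·sin(180°/24) = 40.72 mm); Merging all regions: the regions partially overlap (shared area 41.00 mm²), so the edge portions inside another operand are dropped and the merged outline is re-measured after clipping — boundary = 115.94 mm. So its perimeter = 115.94 mm. Layer 17 is larger (115.94 vs 101.22 mm).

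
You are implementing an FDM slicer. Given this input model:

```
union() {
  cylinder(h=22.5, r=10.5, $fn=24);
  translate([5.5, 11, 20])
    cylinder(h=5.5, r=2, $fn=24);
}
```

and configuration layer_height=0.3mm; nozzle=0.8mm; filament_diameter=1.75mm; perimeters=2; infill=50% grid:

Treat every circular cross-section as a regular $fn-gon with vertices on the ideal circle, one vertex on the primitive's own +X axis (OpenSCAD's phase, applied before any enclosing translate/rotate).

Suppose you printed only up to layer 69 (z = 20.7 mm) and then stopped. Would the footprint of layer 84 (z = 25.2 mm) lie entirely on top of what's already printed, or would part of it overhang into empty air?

entirely on top

Compare the two slices. At z = 20.7: the cylinder: section is a regular 24-gon, circumradius r=10.5 (area = (24/2)·10.500²·sin(360°/24) = 342.42 mm²); the r=2 cylinder at (5.5, 11) gives a regular 24-gon of circumradius 2 (constant along its height) (area = (24/2)·2.000²·sin(360°/24) = 12.42 mm²); Merging all regions: the regions partially overlap — summed areas 354.84 mm² minus the doubly-counted overlap 0.12 mm² gives 354.72 mm² — area = 354.72 mm². At z = 25.2: the cylinder is not intersected at this z (z outside [0, 22.5]); the r=2 cylinder at (5.5, 11) gives a regular 24-gon of circumradius 2 (constant along its height) (area = (24/2)·2.000²·sin(360°/24) = 12.42 mm²); Merging all regions: only the r=2 cylinder at (5.5, 11) is present, so the union is just that shape — area = 12.42 mm². Checking containment: the cross-section at z = 25.2 is a subset of the cross-section at z = 20.7.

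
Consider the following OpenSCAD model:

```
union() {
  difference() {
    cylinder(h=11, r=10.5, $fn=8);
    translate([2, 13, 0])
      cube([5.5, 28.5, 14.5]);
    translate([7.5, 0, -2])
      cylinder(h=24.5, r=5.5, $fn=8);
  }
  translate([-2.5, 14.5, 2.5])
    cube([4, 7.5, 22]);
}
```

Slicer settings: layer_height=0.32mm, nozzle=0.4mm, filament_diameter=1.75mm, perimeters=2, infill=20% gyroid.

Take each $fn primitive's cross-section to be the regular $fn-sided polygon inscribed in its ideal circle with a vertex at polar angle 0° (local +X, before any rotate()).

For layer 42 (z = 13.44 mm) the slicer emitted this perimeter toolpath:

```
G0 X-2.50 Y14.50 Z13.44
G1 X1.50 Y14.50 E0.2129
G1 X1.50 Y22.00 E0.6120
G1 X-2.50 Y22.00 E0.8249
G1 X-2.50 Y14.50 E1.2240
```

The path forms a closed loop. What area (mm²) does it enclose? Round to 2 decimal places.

30.00 mm²

Apply the shoelace formula to the sequence of (X, Y) vertices; enclosed area = 30.00 mm².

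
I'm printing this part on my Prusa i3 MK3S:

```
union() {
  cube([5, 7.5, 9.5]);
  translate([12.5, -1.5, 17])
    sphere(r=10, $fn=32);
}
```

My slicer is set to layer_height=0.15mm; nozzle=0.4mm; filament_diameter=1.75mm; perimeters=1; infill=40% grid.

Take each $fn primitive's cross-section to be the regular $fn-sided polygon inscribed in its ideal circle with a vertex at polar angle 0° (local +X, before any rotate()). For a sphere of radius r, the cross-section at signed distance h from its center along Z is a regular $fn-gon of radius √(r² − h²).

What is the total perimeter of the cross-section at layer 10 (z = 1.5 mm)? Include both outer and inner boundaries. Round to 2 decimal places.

25.00 mm

At z = 1.5 mm: the cube (footprint 5×7.5) is included at this height (perimeter 25.00 mm); the sphere at (12.5, -1.5) is not intersected at this z (|z−center|=15.500 > r=10); Combining (union): only the 5×7.5 cube is present, so the union is just that shape — boundary = 25.00 mm. Overall, the cross-section is a single solid region. Total boundary length (outer) = 25.00 mm.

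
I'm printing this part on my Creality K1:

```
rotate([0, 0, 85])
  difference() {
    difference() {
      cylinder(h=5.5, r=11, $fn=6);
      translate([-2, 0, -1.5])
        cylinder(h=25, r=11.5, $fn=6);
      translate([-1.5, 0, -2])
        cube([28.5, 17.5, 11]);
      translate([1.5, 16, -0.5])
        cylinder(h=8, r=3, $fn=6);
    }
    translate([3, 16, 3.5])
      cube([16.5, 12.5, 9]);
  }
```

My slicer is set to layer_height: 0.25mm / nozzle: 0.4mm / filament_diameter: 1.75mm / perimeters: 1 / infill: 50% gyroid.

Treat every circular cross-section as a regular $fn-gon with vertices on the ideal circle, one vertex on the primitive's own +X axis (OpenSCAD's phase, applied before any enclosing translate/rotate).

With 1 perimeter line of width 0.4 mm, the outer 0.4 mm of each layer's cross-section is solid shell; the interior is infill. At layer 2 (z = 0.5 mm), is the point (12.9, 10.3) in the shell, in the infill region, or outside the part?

At z = 0.5 mm: the r=11 cylinder contributes a regular 6-gon of circumradius 11; the r=11.5 cylinder at (-2, 0) gives a regular 6-gon of circumradius 11.5 (constant along its height); the cube at (-1.5, 0) (footprint 28.5×17.5) is included at this height; the r=3 cylinder at (1.5, 16) contributes a regular 6-gon of circumradius 3; After the difference (first − rest): starting from the r=11 cylinder, the r=11.5 cylinder at (-2, 0) partially overlaps it — only the 285.79 mm² overlap (of its 343.60 mm²) is removed, clipping the outline; the 28.5×17.5 cube at (-1.5, 0) partially overlaps it — only the 14.29 mm² overlap (of its 498.75 mm²) is removed, clipping the outline; the r=3 cylinder at (1.5, 16) misses the remaining region (no effect) — 1 connected region; the cube at (3, 16) is absent (z outside [3.5, 12.5]); Subtracting the remaining from the first: none of the subtracted shapes is present at this height, so the result so far is unchanged — 1 connected region; (whole slice rotated 85° about Z — lengths, areas and connectivity unchanged). Overall, the cross-section is a single solid region. Undo the 85° rotation: the query point maps to (11.385, -11.953) in the un-rotated model frame. The nearest boundary edge runs (11.00, 0.00)→(5.50, -9.53); distance from the point to it = 6.31 mm. The point is not inside any of the regions above, so it lies outside the cross-section (6.31 mm from the nearest boundary).

outside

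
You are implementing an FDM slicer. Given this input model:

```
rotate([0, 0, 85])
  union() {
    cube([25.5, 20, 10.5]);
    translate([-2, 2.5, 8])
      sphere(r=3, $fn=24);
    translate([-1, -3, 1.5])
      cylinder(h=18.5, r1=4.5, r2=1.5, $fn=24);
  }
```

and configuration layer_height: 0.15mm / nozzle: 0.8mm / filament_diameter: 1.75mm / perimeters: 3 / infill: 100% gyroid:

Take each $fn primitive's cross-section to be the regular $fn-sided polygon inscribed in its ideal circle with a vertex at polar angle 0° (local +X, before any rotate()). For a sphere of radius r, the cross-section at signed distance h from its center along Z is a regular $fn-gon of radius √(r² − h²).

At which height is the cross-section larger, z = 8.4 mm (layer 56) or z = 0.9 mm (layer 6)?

Layer 56 (z = 8.4): the cube (footprint 25.5×20) is included at this height (area 510.00 mm²); the r=3 sphere at (-2, 2.5) contributes a regular 24-gon of circumradius √(3²−0.4²) = 2.973 (area = (24/2)·2.973²·sin(360°/24) = 27.46 mm²); the cone at (-1, -3) (r1=4.5→r2=1.5) has section circumradius 3.381 here — a regular 24-gon (area = (24/2)·3.381²·sin(360°/24) = 35.50 mm²); Taking the union: the regions partially overlap — summed areas 572.96 mm² minus the doubly-counted overlap 4.38 mm² gives 568.58 mm² — area = 568.58 mm²; (whole slice rotated 85° about Z — lengths, areas and connectivity unchanged). So its area = 568.58 mm². Layer 6 (z = 0.9): the cube is present — its section is the full 25.5×20 rectangle (area 510.00 mm²); the sphere at (-2, 2.5) does not reach this height (|z−center|=7.100 > r=3); the cone at (-1, -3) is absent (z outside [1.5, 20]); Taking the union: only the 25.5×20 cube is present, so the union is just that shape — area = 510.00 mm²; (whole slice rotated 85° about Z — lengths, areas and connectivity unchanged). So its area = 510.00 mm². Layer 56 is larger (568.58 vs 510.00 mm²).

layer 56 (z = 8.4 mm)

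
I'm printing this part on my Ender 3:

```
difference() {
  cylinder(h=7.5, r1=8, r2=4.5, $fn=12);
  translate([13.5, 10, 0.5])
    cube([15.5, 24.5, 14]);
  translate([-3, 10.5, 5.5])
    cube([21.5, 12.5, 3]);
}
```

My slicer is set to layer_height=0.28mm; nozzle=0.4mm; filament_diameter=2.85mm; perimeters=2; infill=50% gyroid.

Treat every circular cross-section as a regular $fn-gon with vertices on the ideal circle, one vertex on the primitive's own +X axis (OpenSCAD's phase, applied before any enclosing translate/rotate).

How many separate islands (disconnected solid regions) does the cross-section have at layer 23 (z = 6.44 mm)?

1

At z = 6.44 mm: the cone: at t=0.859 of its height the radius interpolates to r₁+(r₂−r₁)t = 4.995, giving a regular 12-gon of that circumradius; the 15.5×24.5 cube at (13.5, 10) contributes its full rectangle; the 21.5×12.5 cube at (-3, 10.5) contributes its full rectangle; After the difference (first − rest): starting from the cone, the 15.5×24.5 cube at (13.5, 10) misses the remaining region (no effect); the 21.5×12.5 cube at (-3, 10.5) misses the remaining region (no effect) — 1 connected region. Overall, the cross-section is a single solid region. Island count = 1.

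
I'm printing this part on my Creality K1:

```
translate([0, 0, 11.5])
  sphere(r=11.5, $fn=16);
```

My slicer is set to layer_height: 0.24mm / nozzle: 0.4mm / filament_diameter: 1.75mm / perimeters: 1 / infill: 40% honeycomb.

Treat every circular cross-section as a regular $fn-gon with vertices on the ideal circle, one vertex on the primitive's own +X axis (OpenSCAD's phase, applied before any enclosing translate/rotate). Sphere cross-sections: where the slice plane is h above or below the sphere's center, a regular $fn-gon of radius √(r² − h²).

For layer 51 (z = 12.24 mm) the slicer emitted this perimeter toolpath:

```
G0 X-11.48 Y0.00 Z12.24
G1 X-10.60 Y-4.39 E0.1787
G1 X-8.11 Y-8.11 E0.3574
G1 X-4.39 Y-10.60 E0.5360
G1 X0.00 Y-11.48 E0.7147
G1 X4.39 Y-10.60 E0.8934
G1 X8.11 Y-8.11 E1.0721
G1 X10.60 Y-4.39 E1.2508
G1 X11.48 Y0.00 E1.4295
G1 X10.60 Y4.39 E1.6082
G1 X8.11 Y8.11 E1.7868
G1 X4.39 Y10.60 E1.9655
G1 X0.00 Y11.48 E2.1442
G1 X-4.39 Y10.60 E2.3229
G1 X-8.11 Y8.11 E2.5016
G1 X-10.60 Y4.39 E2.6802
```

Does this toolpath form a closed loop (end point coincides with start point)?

Start point (G0): (-11.48, 0.00). End point (last G1): the path does not return to the start — open.

no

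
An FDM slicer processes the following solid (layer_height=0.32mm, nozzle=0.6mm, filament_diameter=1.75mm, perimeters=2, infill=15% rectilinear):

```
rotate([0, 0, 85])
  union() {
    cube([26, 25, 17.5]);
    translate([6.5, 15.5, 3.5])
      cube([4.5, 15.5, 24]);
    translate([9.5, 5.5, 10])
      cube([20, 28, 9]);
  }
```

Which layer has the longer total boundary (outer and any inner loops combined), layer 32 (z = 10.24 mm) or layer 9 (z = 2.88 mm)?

layer 32 (z = 10.24 mm)

Layer 32 (z = 10.24): the cube is present — its section is the full 26×25 rectangle (perimeter 102.00 mm); the 4.5×15.5 cube at (6.5, 15.5) contributes its full rectangle (perimeter 40.00 mm); the cube at (9.5, 5.5) is present — its section is the full 20×28 rectangle (perimeter 96.00 mm); Taking the union: the regions partially overlap (shared area 373.50 mm²), so the edge portions inside another operand are dropped and the merged outline is re-measured after clipping — boundary = 126.00 mm; (whole slice rotated 85° about Z — lengths, areas and connectivity unchanged). So its perimeter = 126.00 mm. Layer 9 (z = 2.88): the cube (footprint 26×25) is included at this height (perimeter 102.00 mm); the cube at (6.5, 15.5) is not intersected at this z (z outside [3.5, 27.5]); the cube at (9.5, 5.5) is absent (z outside [10, 19]); Merging all regions: only the 26×25 cube is present, so the union is just that shape — boundary = 102.00 mm; (rotated 85° about Z; rotation is an isometry so areas/perimeters/island counts are preserved). So its perimeter = 102.00 mm. Layer 32 is larger (126.00 vs 102.00 mm).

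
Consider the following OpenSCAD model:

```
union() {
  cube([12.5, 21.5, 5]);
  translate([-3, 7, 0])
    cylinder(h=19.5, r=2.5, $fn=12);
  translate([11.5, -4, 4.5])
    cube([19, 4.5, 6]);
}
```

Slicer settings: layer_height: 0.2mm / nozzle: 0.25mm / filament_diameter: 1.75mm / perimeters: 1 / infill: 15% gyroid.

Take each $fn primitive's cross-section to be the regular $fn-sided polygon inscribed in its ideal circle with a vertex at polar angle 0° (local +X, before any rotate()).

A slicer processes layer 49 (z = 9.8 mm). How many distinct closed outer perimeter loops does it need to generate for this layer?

At z = 9.8 mm: the cube is absent (z outside [0, 5]); the r=2.5 cylinder at (-3, 7) contributes a regular 12-gon of circumradius 2.5; the cube at (11.5, -4) (footprint 19×4.5) is included at this height; Combining (union): the 2 present regions are separate (no shared area or edge), so areas and boundary lengths simply add and each stays a separate island — 2 connected regions. The result has 2 disconnected regions.

2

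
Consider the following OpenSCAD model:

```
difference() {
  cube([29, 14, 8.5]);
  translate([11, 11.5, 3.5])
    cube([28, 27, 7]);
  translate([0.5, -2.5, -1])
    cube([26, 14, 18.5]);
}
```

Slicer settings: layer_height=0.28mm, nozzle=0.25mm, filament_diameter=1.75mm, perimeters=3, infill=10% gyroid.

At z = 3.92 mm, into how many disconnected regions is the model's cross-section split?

2

At z = 3.92 mm: the cube is present — its section is the full 29×14 rectangle; the 28×27 cube at (11, 11.5) contributes its full rectangle; the cube at (0.5, -2.5) is present — its section is the full 26×14 rectangle; After the difference (first − rest): starting from the 29×14 cube, the 28×27 cube at (11, 11.5) partially overlaps it — only the 45.00 mm² overlap (of its 756.00 mm²) is removed, clipping the outline; the 26×14 cube at (0.5, -2.5) partially overlaps it — only the 299.00 mm² overlap (of its 364.00 mm²) is removed, clipping the outline — 2 connected regions. The result has 2 disconnected regions.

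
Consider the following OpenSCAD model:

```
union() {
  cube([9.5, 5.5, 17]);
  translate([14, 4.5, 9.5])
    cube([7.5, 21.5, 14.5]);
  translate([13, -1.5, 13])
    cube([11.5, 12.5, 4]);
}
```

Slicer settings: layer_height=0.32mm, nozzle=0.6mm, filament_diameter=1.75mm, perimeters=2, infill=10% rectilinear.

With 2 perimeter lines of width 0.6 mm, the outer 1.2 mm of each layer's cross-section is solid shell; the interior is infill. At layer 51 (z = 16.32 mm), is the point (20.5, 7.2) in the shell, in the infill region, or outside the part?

infill

At z = 16.32 mm: the cube is present — its section is the full 9.5×5.5 rectangle; the cube at (14, 4.5) (footprint 7.5×21.5) is included at this height; the cube at (13, -1.5) is present — its section is the full 11.5×12.5 rectangle; Taking the union: the regions partially overlap (shared area 48.75 mm²), so overlapping operands fuse into one piece — 2 connected regions. Overall, the cross-section has 2 separate islands. The nearest boundary edge runs (21.50, 26.00)→(21.50, 11.00); distance from the point to it = 3.93 mm. (Shell/infill is judged within the island containing the point — the largest one.) The point is inside the cross-section and 3.93 mm from the nearest boundary — more than the 1.2 mm shell width (2 × 0.6), so it's in the infill interior.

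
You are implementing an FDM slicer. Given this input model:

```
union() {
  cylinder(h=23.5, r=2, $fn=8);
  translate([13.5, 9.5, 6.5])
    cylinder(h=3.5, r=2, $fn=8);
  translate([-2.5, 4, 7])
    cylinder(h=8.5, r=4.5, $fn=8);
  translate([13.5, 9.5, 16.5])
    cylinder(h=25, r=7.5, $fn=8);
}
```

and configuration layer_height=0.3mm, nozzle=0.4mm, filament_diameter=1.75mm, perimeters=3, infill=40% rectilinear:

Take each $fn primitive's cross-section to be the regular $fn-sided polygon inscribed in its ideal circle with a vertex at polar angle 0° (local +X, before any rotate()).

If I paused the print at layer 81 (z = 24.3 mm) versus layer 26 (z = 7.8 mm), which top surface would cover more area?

Layer 81 (z = 24.3): the cylinder does not reach this height (z outside [0, 23.5]); the cylinder at (13.5, 9.5) does not reach this height (z outside [6.5, 10]); the cylinder at (-2.5, 4) does not reach this height (z outside [7, 15.5]); the cylinder at (13.5, 9.5): section is a regular 8-gon, circumradius r=7.5 (area = (8/2)·7.500²·sin(360°/8) = 159.10 mm²); Merging all regions: only the r=7.5 cylinder at (13.5, 9.5) is present, so the union is just that shape — area = 159.10 mm². So its area = 159.10 mm². Layer 26 (z = 7.8): the r=2 cylinder contributes a regular 8-gon of circumradius 2 (area = (8/2)·2.000²·sin(360°/8) = 11.31 mm²); the cylinder at (13.5, 9.5): section is a regular 8-gon, circumradius r=2 (area = (8/2)·2.000²·sin(360°/8) = 11.31 mm²); the cylinder at (-2.5, 4): section is a regular 8-gon, circumradius r=4.5 (area = (8/2)·4.500²·sin(360°/8) = 57.28 mm²); the cylinder at (13.5, 9.5) is absent (z outside [16.5, 41.5]); Taking the union: the regions partially overlap — summed areas 79.90 mm² minus the doubly-counted overlap 3.52 mm² gives 76.38 mm² — area = 76.38 mm². So its area = 76.38 mm². Layer 81 is larger (159.10 vs 76.38 mm²).

layer 81 (z = 24.3 mm)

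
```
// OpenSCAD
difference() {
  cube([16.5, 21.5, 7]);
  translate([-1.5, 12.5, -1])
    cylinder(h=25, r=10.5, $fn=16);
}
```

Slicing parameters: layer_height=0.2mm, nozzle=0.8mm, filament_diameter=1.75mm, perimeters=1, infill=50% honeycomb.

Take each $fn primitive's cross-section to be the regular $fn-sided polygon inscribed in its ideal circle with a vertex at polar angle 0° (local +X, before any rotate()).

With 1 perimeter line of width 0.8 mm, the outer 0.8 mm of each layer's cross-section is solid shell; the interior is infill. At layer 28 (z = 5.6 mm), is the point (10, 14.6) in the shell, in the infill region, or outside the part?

infill

At z = 5.6 mm: the cube is present — its section is the full 16.5×21.5 rectangle; the cylinder at (-1.5, 12.5): section is a regular 16-gon, circumradius r=10.5; After the difference (first − rest): starting from the 16.5×21.5 cube, the r=10.5 cylinder at (-1.5, 12.5) partially overlaps it — only the 134.95 mm² overlap (of its 337.53 mm²) is removed, clipping the outline — 1 connected region. Overall, the cross-section is a single solid region. The nearest boundary edge runs (9.00, 12.50)→(8.20, 16.52); distance from the point to it = 1.39 mm. The point is inside the cross-section and 1.39 mm from the nearest boundary — more than the 0.8 mm shell width (1 × 0.8), so it's in the infill interior.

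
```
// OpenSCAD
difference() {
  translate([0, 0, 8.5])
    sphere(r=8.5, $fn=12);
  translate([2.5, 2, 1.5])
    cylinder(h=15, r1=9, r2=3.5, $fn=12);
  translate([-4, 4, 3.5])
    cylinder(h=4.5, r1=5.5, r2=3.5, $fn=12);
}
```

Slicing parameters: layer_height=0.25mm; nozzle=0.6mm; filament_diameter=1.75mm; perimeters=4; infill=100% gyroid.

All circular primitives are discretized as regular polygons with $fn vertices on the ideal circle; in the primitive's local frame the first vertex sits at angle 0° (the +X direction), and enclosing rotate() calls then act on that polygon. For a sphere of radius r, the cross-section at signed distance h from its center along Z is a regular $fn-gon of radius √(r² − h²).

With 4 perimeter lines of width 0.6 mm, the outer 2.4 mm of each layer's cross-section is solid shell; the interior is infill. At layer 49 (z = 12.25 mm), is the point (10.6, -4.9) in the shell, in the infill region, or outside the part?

At z = 12.25 mm: the r=8.5 sphere contributes a regular 12-gon of circumradius √(8.5²−3.75²) = 7.628; the cone at (2.5, 2) contributes a regular 12-gon of circumradius 5.058 (interpolated between r1=9 and r2=3.5 at t=0.717); the cone at (-4, 4) is absent (z outside [3.5, 8]); Taking the first minus the rest: starting from the r=8.5 sphere, the cone at (2.5, 2) partially overlaps it — only the 73.05 mm² overlap (of its 76.76 mm²) is removed, clipping the outline — 1 connected region. Overall, the cross-section is a single solid region. The nearest boundary edge runs (7.63, 0.00)→(6.61, -3.81); distance from the point to it = 4.14 mm. The point is not inside any of the regions above, so it lies outside the cross-section (4.14 mm from the nearest boundary).

outside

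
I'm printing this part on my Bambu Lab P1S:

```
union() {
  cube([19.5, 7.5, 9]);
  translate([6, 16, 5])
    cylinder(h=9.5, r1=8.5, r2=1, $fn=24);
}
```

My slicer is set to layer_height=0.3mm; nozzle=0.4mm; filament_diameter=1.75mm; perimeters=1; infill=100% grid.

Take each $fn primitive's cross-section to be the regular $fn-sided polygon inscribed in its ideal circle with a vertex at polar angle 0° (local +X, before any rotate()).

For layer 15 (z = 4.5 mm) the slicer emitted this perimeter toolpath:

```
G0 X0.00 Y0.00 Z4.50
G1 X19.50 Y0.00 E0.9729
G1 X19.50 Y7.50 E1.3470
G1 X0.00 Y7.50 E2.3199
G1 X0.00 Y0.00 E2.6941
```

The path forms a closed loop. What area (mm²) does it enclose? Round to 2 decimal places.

Apply the shoelace formula to the sequence of (X, Y) vertices; enclosed area = 146.25 mm².

146.25 mm²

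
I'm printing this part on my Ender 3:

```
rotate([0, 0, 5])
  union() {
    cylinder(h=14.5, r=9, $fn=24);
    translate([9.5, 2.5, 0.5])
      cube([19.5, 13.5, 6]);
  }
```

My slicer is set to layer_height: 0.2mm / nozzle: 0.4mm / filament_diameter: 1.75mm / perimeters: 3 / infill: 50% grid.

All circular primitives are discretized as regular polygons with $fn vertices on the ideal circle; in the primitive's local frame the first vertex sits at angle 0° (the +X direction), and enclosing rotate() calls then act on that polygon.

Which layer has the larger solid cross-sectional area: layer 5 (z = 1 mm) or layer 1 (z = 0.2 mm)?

Layer 5 (z = 1): the r=9 cylinder contributes a regular 24-gon of circumradius 9 (area = (24/2)·9.000²·sin(360°/24) = 251.57 mm²); the cube at (9.5, 2.5) is present — its section is the full 19.5×13.5 rectangle (area 263.25 mm²); Taking the union: the 2 present regions are separate (no shared area or edge), so areas and boundary lengths simply add and each stays a separate island — area = 514.82 mm²; (whole slice rotated 5° about Z — lengths, areas and connectivity unchanged). So its area = 514.82 mm². Layer 1 (z = 0.2): the r=9 cylinder contributes a regular 24-gon of circumradius 9 (area = (24/2)·9.000²·sin(360°/24) = 251.57 mm²); the cube at (9.5, 2.5) is absent (z outside [0.5, 6.5]); Taking the union: only the r=9 cylinder is present, so the union is just that shape — area = 251.57 mm²; (whole slice rotated 5° about Z — lengths, areas and connectivity unchanged). So its area = 251.57 mm². Layer 5 is larger (514.82 vs 251.57 mm²).

layer 5 (z = 1 mm)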